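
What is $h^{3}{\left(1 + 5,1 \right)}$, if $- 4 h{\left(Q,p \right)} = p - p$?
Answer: $0$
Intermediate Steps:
$h{\left(Q,p \right)} = 0$ ($h{\left(Q,p \right)} = - \frac{p - p}{4} = \left(- \frac{1}{4}\right) 0 = 0$)
$h^{3}{\left(1 + 5,1 \right)} = 0^{3} = 0$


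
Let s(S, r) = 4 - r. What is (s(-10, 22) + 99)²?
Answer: 6561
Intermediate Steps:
(s(-10, 22) + 99)² = ((4 - 1*22) + 99)² = ((4 - 22) + 99)² = (-18 + 99)² = 81² = 6561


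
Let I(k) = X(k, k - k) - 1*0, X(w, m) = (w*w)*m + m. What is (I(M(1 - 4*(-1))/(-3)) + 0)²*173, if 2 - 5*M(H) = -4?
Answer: 0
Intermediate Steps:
X(w, m) = m + m*w² (X(w, m) = w²*m + m = m*w² + m = m + m*w²)
M(H) = 6/5 (M(H) = ⅖ - ⅕*(-4) = ⅖ + ⅘ = 6/5)
I(k) = 0 (I(k) = (k - k)*(1 + k²) - 1*0 = 0*(1 + k²) + 0 = 0 + 0 = 0)
(I(M(1 - 4*(-1))/(-3)) + 0)²*173 = (0 + 0)²*173 = 0²*173 = 0*173 = 0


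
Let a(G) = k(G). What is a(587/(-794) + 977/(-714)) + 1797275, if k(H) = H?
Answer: 254725689761/141729 ≈ 1.7973e+6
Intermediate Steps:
a(G) = G
a(587/(-794) + 977/(-714)) + 1797275 = (587/(-794) + 977/(-714)) + 1797275 = (587*(-1/794) + 977*(-1/714)) + 1797275 = (-587/794 - 977/714) + 1797275 = -298714/141729 + 1797275 = 254725689761/141729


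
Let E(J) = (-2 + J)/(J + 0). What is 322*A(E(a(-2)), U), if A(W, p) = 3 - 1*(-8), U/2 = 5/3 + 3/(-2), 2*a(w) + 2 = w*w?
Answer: 3542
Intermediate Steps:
a(w) = -1 + w²/2 (a(w) = -1 + (w*w)/2 = -1 + w²/2)
U = ⅓ (U = 2*(5/3 + 3/(-2)) = 2*(5*(⅓) + 3*(-½)) = 2*(5/3 - 3/2) = 2*(⅙) = ⅓ ≈ 0.33333)
E(J) = (-2 + J)/J
A(W, p) = 11 (A(W, p) = 3 + 8 = 11)
322*A(E(a(-2)), U) = 322*11 = 3542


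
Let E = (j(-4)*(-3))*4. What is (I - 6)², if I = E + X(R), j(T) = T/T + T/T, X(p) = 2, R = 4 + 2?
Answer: 784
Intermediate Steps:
R = 6
j(T) = 2 (j(T) = 1 + 1 = 2)
E = -24 (E = (2*(-3))*4 = -6*4 = -24)
I = -22 (I = -24 + 2 = -22)
(I - 6)² = (-22 - 6)² = (-28)² = 784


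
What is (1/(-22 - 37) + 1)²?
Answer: 3364/3481 ≈ 0.96639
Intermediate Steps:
(1/(-22 - 37) + 1)² = (1/(-59) + 1)² = (-1/59 + 1)² = (58/59)² = 3364/3481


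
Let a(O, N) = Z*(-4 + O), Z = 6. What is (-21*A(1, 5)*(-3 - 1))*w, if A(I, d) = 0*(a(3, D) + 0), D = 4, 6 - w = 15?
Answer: 0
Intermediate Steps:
w = -9 (w = 6 - 1*15 = 6 - 15 = -9)
a(O, N) = -24 + 6*O (a(O, N) = 6*(-4 + O) = -24 + 6*O)
A(I, d) = 0 (A(I, d) = 0*((-24 + 6*3) + 0) = 0*((-24 + 18) + 0) = 0*(-6 + 0) = 0*(-6) = 0)
(-21*A(1, 5)*(-3 - 1))*w = -0*(-3 - 1)*(-9) = -0*(-4)*(-9) = -21*0*(-9) = 0*(-9) = 0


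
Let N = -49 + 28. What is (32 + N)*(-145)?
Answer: -1595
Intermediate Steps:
N = -21
(32 + N)*(-145) = (32 - 21)*(-145) = 11*(-145) = -1595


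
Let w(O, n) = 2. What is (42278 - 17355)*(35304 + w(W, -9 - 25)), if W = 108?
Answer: 879931438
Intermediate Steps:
(42278 - 17355)*(35304 + w(W, -9 - 25)) = (42278 - 17355)*(35304 + 2) = 24923*35306 = 879931438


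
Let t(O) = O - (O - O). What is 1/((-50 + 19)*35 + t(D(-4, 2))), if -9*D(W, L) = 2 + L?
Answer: -9/9769 ≈ -0.00092128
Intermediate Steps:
D(W, L) = -2/9 - L/9 (D(W, L) = -(2 + L)/9 = -2/9 - L/9)
t(O) = O (t(O) = O - 1*0 = O + 0 = O)
1/((-50 + 19)*35 + t(D(-4, 2))) = 1/((-50 + 19)*35 + (-2/9 - ⅑*2)) = 1/(-31*35 + (-2/9 - 2/9)) = 1/(-1085 - 4/9) = 1/(-9769/9) = -9/9769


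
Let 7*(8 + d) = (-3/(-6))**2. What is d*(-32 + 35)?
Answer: -669/28 ≈ -23.893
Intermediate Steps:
d = -223/28 (d = -8 + (-3/(-6))**2/7 = -8 + (-3*(-1/6))**2/7 = -8 + (1/2)**2/7 = -8 + (1/7)*(1/4) = -8 + 1/28 = -223/28 ≈ -7.9643)
d*(-32 + 35) = -223*(-32 + 35)/28 = -223/28*3 = -669/28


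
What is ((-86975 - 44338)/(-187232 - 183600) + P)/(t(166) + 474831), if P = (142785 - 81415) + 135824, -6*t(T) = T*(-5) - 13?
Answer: 10446568103/25162090184 ≈ 0.41517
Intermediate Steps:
t(T) = 13/6 + 5*T/6 (t(T) = -(T*(-5) - 13)/6 = -(-5*T - 13)/6 = -(-13 - 5*T)/6 = 13/6 + 5*T/6)
P = 197194 (P = 61370 + 135824 = 197194)
((-86975 - 44338)/(-187232 - 183600) + P)/(t(166) + 474831) = ((-86975 - 44338)/(-187232 - 183600) + 197194)/((13/6 + (⅚)*166) + 474831) = (-131313/(-370832) + 197194)/((13/6 + 415/3) + 474831) = (-131313*(-1/370832) + 197194)/(281/2 + 474831) = (18759/52976 + 197194)/(949943/2) = (10446568103/52976)*(2/949943) = 10446568103/25162090184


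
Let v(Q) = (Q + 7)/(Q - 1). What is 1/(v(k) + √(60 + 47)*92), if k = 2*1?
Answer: -9/905567 + 92*√107/905567 ≈ 0.0010410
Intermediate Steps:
k = 2
v(Q) = (7 + Q)/(-1 + Q)
1/(v(k) + √(60 + 47)*92) = 1/((7 + 2)/(-1 + 2) + √(60 + 47)*92) = 1/(9/1 + √107*92) = 1/(1*9 + 92*√107) = 1/(9 + 92*√107)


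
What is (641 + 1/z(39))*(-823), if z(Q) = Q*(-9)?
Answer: -185166770/351 ≈ -5.2754e+5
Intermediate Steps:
z(Q) = -9*Q
(641 + 1/z(39))*(-823) = (641 + 1/(-9*39))*(-823) = (641 + 1/(-351))*(-823) = (641 - 1/351)*(-823) = (224990/351)*(-823) = -185166770/351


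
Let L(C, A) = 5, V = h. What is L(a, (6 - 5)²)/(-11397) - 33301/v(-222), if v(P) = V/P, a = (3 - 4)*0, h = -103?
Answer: -84255992849/1173891 ≈ -71775.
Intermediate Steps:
V = -103
a = 0 (a = -1*0 = 0)
v(P) = -103/P
L(a, (6 - 5)²)/(-11397) - 33301/v(-222) = 5/(-11397) - 33301/((-103/(-222))) = 5*(-1/11397) - 33301/((-103*(-1/222))) = -5/11397 - 33301/103/222 = -5/11397 - 33301*222/103 = -5/11397 - 7392822/103 = -84255992849/1173891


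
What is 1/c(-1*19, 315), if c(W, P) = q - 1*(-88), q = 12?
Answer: 1/100 ≈ 0.010000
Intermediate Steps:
c(W, P) = 100 (c(W, P) = 12 - 1*(-88) = 12 + 88 = 100)
1/c(-1*19, 315) = 1/100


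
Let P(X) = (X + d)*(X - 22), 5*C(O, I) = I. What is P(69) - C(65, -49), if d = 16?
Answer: 20024/5 ≈ 4004.8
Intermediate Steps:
C(O, I) = I/5
P(X) = (-22 + X)*(16 + X) (P(X) = (X + 16)*(X - 22) = (16 + X)*(-22 + X) = (-22 + X)*(16 + X))
P(69) - C(65, -49) = (-352 + 69² - 6*69) - (-49)/5 = (-352 + 4761 - 414) - 1*(-49/5) = 3995 + 49/5 = 20024/5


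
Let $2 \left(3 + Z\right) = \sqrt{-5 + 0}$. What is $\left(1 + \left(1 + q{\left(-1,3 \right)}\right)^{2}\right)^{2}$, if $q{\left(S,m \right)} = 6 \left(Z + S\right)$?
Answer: $140005 - 133860 i \sqrt{5} \approx 1.4001 \cdot 10^{5} - 2.9932 \cdot 10^{5} i$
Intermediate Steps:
$Z = -3 + \frac{i \sqrt{5}}{2}$ ($Z = -3 + \frac{\sqrt{-5 + 0}}{2} = -3 + \frac{\sqrt{-5}}{2} = -3 + \frac{i \sqrt{5}}{2} \approx -3.0 + 1.118 i$)
$q{\left(S,m \right)} = -18 + 6 S + 3 i \sqrt{5}$ ($q{\left(S,m \right)} = 6 \left(\left(-3 + \frac{i \sqrt{5}}{2}\right) + S\right) = 6 \left(-3 + S + \frac{i \sqrt{5}}{2}\right) = -18 + 6 S + 3 i \sqrt{5}$)
$\left(1 + \left(1 + q{\left(-1,3 \right)}\right)^{2}\right)^{2} = \left(1 + \left(1 + \left(-18 + 6 \left(-1\right) + 3 i \sqrt{5}\right)\right)^{2}\right)^{2} = \left(1 + \left(1 - \left(24 - 3 i \sqrt{5}\right)\right)^{2}\right)^{2} = \left(1 + \left(-23 + 3 i \sqrt{5}\right)^{2}\right)^{2}$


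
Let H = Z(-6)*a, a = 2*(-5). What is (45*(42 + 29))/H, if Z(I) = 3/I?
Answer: 639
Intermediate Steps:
a = -10
H = 5 (H = (3/(-6))*(-10) = (3*(-⅙))*(-10) = -½*(-10) = 5)
(45*(42 + 29))/H = (45*(42 + 29))/5 = (45*71)*(⅕) = 3195*(⅕) = 639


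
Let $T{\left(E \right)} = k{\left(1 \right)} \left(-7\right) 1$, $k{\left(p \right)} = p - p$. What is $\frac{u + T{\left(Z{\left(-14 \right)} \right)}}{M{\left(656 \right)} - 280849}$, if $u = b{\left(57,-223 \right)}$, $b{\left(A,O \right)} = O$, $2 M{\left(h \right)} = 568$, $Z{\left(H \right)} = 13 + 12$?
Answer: $\frac{223}{280565} \approx 0.00079482$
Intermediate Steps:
$Z{\left(H \right)} = 25$
$M{\left(h \right)} = 284$ ($M{\left(h \right)} = \frac{1}{2} \cdot 568 = 284$)
$u = -223$
$k{\left(p \right)} = 0$
$T{\left(E \right)} = 0$ ($T{\left(E \right)} = 0 \left(-7\right) 1 = 0 \cdot 1 = 0$)
$\frac{u + T{\left(Z{\left(-14 \right)} \right)}}{M{\left(656 \right)} - 280849} = \frac{-223 + 0}{284 - 280849} = - \frac{223}{-280565} = \left(-223\right) \left(- \frac{1}{280565}\right) = \frac{223}{280565}$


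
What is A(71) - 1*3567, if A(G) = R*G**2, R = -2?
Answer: -13649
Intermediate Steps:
A(G) = -2*G**2
A(71) - 1*3567 = -2*71**2 - 1*3567 = -2*5041 - 3567 = -10082 - 3567 = -13649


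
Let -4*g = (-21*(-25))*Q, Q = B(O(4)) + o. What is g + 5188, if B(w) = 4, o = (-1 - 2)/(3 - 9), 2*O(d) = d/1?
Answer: 36779/8 ≈ 4597.4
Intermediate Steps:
O(d) = d/2 (O(d) = (d/1)/2 = (d*1)/2 = d/2)
o = ½ (o = -3/(-6) = -3*(-⅙) = ½ ≈ 0.50000)
Q = 9/2 (Q = 4 + ½ = 9/2 ≈ 4.5000)
g = -4725/8 (g = -(-21*(-25))*9/(4*2) = -525*9/(4*2) = -¼*4725/2 = -4725/8 ≈ -590.63)
g + 5188 = -4725/8 + 5188 = 36779/8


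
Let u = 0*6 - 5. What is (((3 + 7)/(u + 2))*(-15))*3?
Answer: 150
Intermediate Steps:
u = -5 (u = 0 - 5 = -5)
(((3 + 7)/(u + 2))*(-15))*3 = (((3 + 7)/(-5 + 2))*(-15))*3 = ((10/(-3))*(-15))*3 = ((10*(-⅓))*(-15))*3 = -10/3*(-15)*3 = 50*3 = 150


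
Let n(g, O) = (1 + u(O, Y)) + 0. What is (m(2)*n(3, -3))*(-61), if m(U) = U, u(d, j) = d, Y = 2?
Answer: 244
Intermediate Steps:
n(g, O) = 1 + O (n(g, O) = (1 + O) + 0 = 1 + O)
(m(2)*n(3, -3))*(-61) = (2*(1 - 3))*(-61) = (2*(-2))*(-61) = -4*(-61) = 244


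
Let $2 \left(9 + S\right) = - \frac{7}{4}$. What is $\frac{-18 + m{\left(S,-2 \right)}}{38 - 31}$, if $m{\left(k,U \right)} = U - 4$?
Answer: $- \frac{24}{7} \approx -3.4286$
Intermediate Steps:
$S = - \frac{79}{8}$ ($S = -9 + \frac{\left(-7\right) \frac{1}{4}}{2} = -9 + \frac{1}{2} \left(- \frac{7}{4}\right) = -9 - \frac{7}{8} = - \frac{79}{8} \approx -9.875$)
$m{\left(k,U \right)} = -4 + U$ ($m{\left(k,U \right)} = U - 4 = -4 + U$)
$\frac{-18 + m{\left(S,-2 \right)}}{38 - 31} = \frac{-18 - 6}{38 - 31} = \frac{-18 - 6}{7} = \left(-24\right) \frac{1}{7} = - \frac{24}{7}$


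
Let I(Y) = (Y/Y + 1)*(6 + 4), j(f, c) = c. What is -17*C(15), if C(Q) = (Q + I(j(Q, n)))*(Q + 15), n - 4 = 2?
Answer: -17850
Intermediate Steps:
n = 6 (n = 4 + 2 = 6)
I(Y) = 20 (I(Y) = (1 + 1)*10 = 2*10 = 20)
C(Q) = (15 + Q)*(20 + Q) (C(Q) = (Q + 20)*(Q + 15) = (20 + Q)*(15 + Q) = (15 + Q)*(20 + Q))
-17*C(15) = -17*(300 + 15² + 35*15) = -17*(300 + 225 + 525) = -17*1050 = -17850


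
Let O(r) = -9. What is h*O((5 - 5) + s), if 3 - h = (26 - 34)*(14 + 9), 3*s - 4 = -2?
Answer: -1683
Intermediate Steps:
s = ⅔ (s = 4/3 + (⅓)*(-2) = 4/3 - ⅔ = ⅔ ≈ 0.66667)
h = 187 (h = 3 - (26 - 34)*(14 + 9) = 3 - (-8)*23 = 3 - 1*(-184) = 3 + 184 = 187)
h*O((5 - 5) + s) = 187*(-9) = -1683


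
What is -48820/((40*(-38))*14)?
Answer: 2441/1064 ≈ 2.2942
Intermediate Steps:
-48820/((40*(-38))*14) = -48820/((-1520*14)) = -48820/(-21280) = -48820*(-1/21280) = 2441/1064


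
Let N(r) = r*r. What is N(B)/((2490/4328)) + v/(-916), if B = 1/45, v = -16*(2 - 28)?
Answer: -261701444/577337625 ≈ -0.45329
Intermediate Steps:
v = 416 (v = -16*(-26) = 416)
B = 1/45 ≈ 0.022222
N(r) = r**2
N(B)/((2490/4328)) + v/(-916) = (1/45)**2/((2490/4328)) + 416/(-916) = 1/(2025*((2490*(1/4328)))) + 416*(-1/916) = 1/(2025*(1245/2164)) - 104/229 = (1/2025)*(2164/1245) - 104/229 = 2164/2521125 - 104/229 = -261701444/577337625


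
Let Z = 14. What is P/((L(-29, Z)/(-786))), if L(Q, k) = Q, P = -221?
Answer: -173706/29 ≈ -5989.9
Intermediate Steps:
P/((L(-29, Z)/(-786))) = -221/((-29/(-786))) = -221/((-29*(-1/786))) = -221/29/786 = -221*786/29 = -173706/29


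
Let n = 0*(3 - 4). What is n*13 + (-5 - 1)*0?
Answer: 0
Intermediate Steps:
n = 0 (n = 0*(-1) = 0)
n*13 + (-5 - 1)*0 = 0*13 + (-5 - 1)*0 = 0 - 6*0 = 0 + 0 = 0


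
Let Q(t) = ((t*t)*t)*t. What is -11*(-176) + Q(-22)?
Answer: 236192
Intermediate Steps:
Q(t) = t⁴ (Q(t) = (t²*t)*t = t³*t = t⁴)
-11*(-176) + Q(-22) = -11*(-176) + (-22)⁴ = 1936 + 234256 = 236192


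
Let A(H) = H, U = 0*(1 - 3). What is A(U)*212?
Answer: 0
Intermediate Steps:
U = 0 (U = 0*(-2) = 0)
A(U)*212 = 0*212 = 0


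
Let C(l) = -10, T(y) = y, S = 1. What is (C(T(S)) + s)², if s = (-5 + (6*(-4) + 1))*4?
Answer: 14884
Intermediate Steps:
s = -112 (s = (-5 + (-24 + 1))*4 = (-5 - 23)*4 = -28*4 = -112)
(C(T(S)) + s)² = (-10 - 112)² = (-122)² = 14884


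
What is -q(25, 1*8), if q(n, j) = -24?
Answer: 24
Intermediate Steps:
-q(25, 1*8) = -1*(-24) = 24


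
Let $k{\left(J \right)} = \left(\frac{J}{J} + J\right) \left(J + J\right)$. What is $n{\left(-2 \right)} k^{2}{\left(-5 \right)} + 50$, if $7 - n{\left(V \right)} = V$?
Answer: $14450$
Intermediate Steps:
$n{\left(V \right)} = 7 - V$
$k{\left(J \right)} = 2 J \left(1 + J\right)$ ($k{\left(J \right)} = \left(1 + J\right) 2 J = 2 J \left(1 + J\right)$)
$n{\left(-2 \right)} k^{2}{\left(-5 \right)} + 50 = \left(7 - -2\right) \left(2 \left(-5\right) \left(1 - 5\right)\right)^{2} + 50 = \left(7 + 2\right) \left(2 \left(-5\right) \left(-4\right)\right)^{2} + 50 = 9 \cdot 40^{2} + 50 = 9 \cdot 1600 + 50 = 14400 + 50 = 14450$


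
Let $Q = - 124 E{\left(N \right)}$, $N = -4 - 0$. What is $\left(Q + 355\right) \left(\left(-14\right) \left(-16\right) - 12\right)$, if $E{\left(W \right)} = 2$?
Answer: $22684$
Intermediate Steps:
$N = -4$ ($N = -4 + 0 = -4$)
$Q = -248$ ($Q = \left(-124\right) 2 = -248$)
$\left(Q + 355\right) \left(\left(-14\right) \left(-16\right) - 12\right) = \left(-248 + 355\right) \left(\left(-14\right) \left(-16\right) - 12\right) = 107 \left(224 - 12\right) = 107 \cdot 212 = 22684$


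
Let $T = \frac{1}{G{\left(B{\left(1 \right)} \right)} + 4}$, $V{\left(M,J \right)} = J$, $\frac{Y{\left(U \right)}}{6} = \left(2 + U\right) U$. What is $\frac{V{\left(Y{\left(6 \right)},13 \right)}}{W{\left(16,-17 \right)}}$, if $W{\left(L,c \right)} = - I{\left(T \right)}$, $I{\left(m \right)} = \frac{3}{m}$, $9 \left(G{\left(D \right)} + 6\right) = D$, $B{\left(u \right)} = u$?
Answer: $\frac{39}{17} \approx 2.2941$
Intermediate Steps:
$Y{\left(U \right)} = 6 U \left(2 + U\right)$ ($Y{\left(U \right)} = 6 \left(2 + U\right) U = 6 U \left(2 + U\right)$)
$G{\left(D \right)} = -6 + \frac{D}{9}$
$T = - \frac{9}{17}$ ($T = \frac{1}{\left(-6 + \frac{1}{9} \cdot 1\right) + 4} = \frac{1}{\left(-6 + \frac{1}{9}\right) + 4} = \frac{1}{- \frac{53}{9} + 4} = \frac{1}{- \frac{17}{9}} = - \frac{9}{17} \approx -0.52941$)
$W{\left(L,c \right)} = \frac{17}{3}$ ($W{\left(L,c \right)} = - \frac{3}{- \frac{9}{17}} = - \frac{3 \left(-17\right)}{9} = \left(-1\right) \left(- \frac{17}{3}\right) = \frac{17}{3}$)
$\frac{V{\left(Y{\left(6 \right)},13 \right)}}{W{\left(16,-17 \right)}} = \frac{13}{\frac{17}{3}} = 13 \cdot \frac{3}{17} = \frac{39}{17}$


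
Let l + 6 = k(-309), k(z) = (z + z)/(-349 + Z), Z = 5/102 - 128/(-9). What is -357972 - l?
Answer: -36665572590/102427 ≈ -3.5797e+5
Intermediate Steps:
Z = 4367/306 (Z = 5*(1/102) - 128*(-⅑) = 5/102 + 128/9 = 4367/306 ≈ 14.271)
k(z) = -612*z/102427 (k(z) = (z + z)/(-349 + 4367/306) = (2*z)/(-102427/306) = (2*z)*(-306/102427) = -612*z/102427)
l = -425454/102427 (l = -6 - 612/102427*(-309) = -6 + 189108/102427 = -425454/102427 ≈ -4.1537)
-357972 - l = -357972 - 1*(-425454/102427) = -357972 + 425454/102427 = -36665572590/102427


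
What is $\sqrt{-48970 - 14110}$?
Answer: $2 i \sqrt{15770} \approx 251.16 i$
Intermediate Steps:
$\sqrt{-48970 - 14110} = \sqrt{-63080} = 2 i \sqrt{15770}$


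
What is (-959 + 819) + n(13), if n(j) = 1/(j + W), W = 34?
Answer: -6579/47 ≈ -139.98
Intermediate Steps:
n(j) = 1/(34 + j) (n(j) = 1/(j + 34) = 1/(34 + j))
(-959 + 819) + n(13) = (-959 + 819) + 1/(34 + 13) = -140 + 1/47 = -6579/47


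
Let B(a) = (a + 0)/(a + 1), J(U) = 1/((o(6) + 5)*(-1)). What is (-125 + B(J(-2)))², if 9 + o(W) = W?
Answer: 15876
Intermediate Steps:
o(W) = -9 + W
J(U) = -½ (J(U) = 1/(((-9 + 6) + 5)*(-1)) = 1/((-3 + 5)*(-1)) = 1/(2*(-1)) = 1/(-2) = -½)
B(a) = a/(1 + a)
(-125 + B(J(-2)))² = (-125 - 1/(2*(1 - ½)))² = (-125 - 1/(2*½))² = (-125 - ½*2)² = (-125 - 1)² = (-126)² = 15876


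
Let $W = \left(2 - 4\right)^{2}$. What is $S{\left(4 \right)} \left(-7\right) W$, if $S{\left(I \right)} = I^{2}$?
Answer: $-448$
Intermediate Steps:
$W = 4$ ($W = \left(-2\right)^{2} = 4$)
$S{\left(4 \right)} \left(-7\right) W = 4^{2} \left(-7\right) 4 = 16 \left(-7\right) 4 = \left(-112\right) 4 = -448$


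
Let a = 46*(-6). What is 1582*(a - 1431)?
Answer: -2700474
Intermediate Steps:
a = -276
1582*(a - 1431) = 1582*(-276 - 1431) = 1582*(-1707) = -2700474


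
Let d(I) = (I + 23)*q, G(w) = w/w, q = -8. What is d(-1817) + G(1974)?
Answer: 14353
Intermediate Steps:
G(w) = 1
d(I) = -184 - 8*I (d(I) = (I + 23)*(-8) = (23 + I)*(-8) = -184 - 8*I)
d(-1817) + G(1974) = (-184 - 8*(-1817)) + 1 = (-184 + 14536) + 1 = 14352 + 1 = 14353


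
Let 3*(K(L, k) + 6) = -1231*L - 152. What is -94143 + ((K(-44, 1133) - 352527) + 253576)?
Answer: -175096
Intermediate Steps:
K(L, k) = -170/3 - 1231*L/3 (K(L, k) = -6 + (-1231*L - 152)/3 = -6 + (-152 - 1231*L)/3 = -6 + (-152/3 - 1231*L/3) = -170/3 - 1231*L/3)
-94143 + ((K(-44, 1133) - 352527) + 253576) = -94143 + (((-170/3 - 1231/3*(-44)) - 352527) + 253576) = -94143 + (((-170/3 + 54164/3) - 352527) + 253576) = -94143 + ((17998 - 352527) + 253576) = -94143 + (-334529 + 253576) = -94143 - 80953 = -175096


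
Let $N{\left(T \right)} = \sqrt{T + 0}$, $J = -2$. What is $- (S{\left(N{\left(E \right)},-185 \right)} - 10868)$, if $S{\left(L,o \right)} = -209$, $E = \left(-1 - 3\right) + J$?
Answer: $11077$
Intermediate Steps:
$E = -6$ ($E = \left(-1 - 3\right) - 2 = -4 - 2 = -6$)
$N{\left(T \right)} = \sqrt{T}$
$- (S{\left(N{\left(E \right)},-185 \right)} - 10868) = - (-209 - 10868) = \left(-1\right) \left(-11077\right) = 11077$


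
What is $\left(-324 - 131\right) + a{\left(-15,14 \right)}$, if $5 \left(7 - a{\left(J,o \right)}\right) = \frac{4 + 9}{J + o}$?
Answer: $- \frac{2227}{5} \approx -445.4$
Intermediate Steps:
$a{\left(J,o \right)} = 7 - \frac{13}{5 \left(J + o\right)}$ ($a{\left(J,o \right)} = 7 - \frac{\left(4 + 9\right) \frac{1}{J + o}}{5} = 7 - \frac{13 \frac{1}{J + o}}{5} = 7 - \frac{13}{5 \left(J + o\right)}$)
$\left(-324 - 131\right) + a{\left(-15,14 \right)} = \left(-324 - 131\right) + \frac{- \frac{13}{5} + 7 \left(-15\right) + 7 \cdot 14}{-15 + 14} = -455 + \frac{- \frac{13}{5} - 105 + 98}{-1} = -455 - - \frac{48}{5} = -455 + \frac{48}{5} = - \frac{2227}{5}$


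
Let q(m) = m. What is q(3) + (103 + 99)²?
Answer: 40807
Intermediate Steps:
q(3) + (103 + 99)² = 3 + (103 + 99)² = 3 + 202² = 3 + 40804 = 40807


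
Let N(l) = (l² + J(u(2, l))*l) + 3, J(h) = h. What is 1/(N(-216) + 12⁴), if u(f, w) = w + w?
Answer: 1/160707 ≈ 6.2225e-6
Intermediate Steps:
u(f, w) = 2*w
N(l) = 3 + 3*l² (N(l) = (l² + (2*l)*l) + 3 = (l² + 2*l²) + 3 = 3*l² + 3 = 3 + 3*l²)
1/(N(-216) + 12⁴) = 1/((3 + 3*(-216)²) + 12⁴) = 1/((3 + 3*46656) + 20736) = 1/((3 + 139968) + 20736) = 1/(139971 + 20736) = 1/160707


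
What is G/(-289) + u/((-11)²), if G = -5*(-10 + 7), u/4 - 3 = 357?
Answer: 414345/34969 ≈ 11.849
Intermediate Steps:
u = 1440 (u = 12 + 4*357 = 12 + 1428 = 1440)
G = 15 (G = -5*(-3) = 15)
G/(-289) + u/((-11)²) = 15/(-289) + 1440/((-11)²) = 15*(-1/289) + 1440/121 = -15/289 + 1440*(1/121) = -15/289 + 1440/121 = 414345/34969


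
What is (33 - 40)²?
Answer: 49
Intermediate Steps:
(33 - 40)² = (-7)² = 49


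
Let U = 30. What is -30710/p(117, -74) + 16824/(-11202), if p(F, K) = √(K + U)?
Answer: -2804/1867 + 15355*I*√11/11 ≈ -1.5019 + 4629.7*I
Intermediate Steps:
p(F, K) = √(30 + K) (p(F, K) = √(K + 30) = √(30 + K))
-30710/p(117, -74) + 16824/(-11202) = -30710/√(30 - 74) + 16824/(-11202) = -30710*(-I*√11/22) + 16824*(-1/11202) = -30710*(-I*√11/22) - 2804/1867 = -(-15355)*I*√11/11 - 2804/1867 = 15355*I*√11/11 - 2804/1867 = -2804/1867 + 15355*I*√11/11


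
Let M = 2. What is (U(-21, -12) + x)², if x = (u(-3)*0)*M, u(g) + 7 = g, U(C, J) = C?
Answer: 441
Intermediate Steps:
u(g) = -7 + g
x = 0 (x = ((-7 - 3)*0)*2 = -10*0*2 = 0*2 = 0)
(U(-21, -12) + x)² = (-21 + 0)² = (-21)² = 441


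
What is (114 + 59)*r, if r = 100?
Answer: 17300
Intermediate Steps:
(114 + 59)*r = (114 + 59)*100 = 173*100 = 17300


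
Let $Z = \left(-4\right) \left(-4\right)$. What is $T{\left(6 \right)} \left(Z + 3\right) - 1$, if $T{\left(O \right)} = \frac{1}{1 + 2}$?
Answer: $\frac{16}{3} \approx 5.3333$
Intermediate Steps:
$Z = 16$
$T{\left(O \right)} = \frac{1}{3}$
$T{\left(6 \right)} \left(Z + 3\right) - 1 = \frac{16 + 3}{3} - 1 = \frac{1}{3} \cdot 19 - 1 = \frac{19}{3} - 1 = \frac{16}{3}$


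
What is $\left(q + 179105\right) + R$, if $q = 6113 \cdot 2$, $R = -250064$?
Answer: $-58733$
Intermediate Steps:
$q = 12226$
$\left(q + 179105\right) + R = \left(12226 + 179105\right) - 250064 = 191331 - 250064 = -58733$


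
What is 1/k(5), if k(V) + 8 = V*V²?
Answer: 1/117 ≈ 0.0085470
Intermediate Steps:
k(V) = -8 + V³ (k(V) = -8 + V*V² = -8 + V³)
1/k(5) = 1/(-8 + 5³) = 1/(-8 + 125) = 1/117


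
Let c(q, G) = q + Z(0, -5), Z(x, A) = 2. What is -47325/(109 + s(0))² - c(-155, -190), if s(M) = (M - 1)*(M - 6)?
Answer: 79044/529 ≈ 149.42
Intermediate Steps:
s(M) = (-1 + M)*(-6 + M)
c(q, G) = 2 + q (c(q, G) = q + 2 = 2 + q)
-47325/(109 + s(0))² - c(-155, -190) = -47325/(109 + (6 + 0² - 7*0))² - (2 - 155) = -47325/(109 + (6 + 0 + 0))² - 1*(-153) = -47325/(109 + 6)² + 153 = -47325/(115²) + 153 = -47325/13225 + 153 = -47325*1/13225 + 153 = -1893/529 + 153 = 79044/529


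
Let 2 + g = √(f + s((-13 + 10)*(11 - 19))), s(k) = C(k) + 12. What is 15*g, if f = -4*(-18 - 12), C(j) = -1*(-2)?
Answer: -30 + 15*√134 ≈ 143.64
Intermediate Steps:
C(j) = 2
s(k) = 14 (s(k) = 2 + 12 = 14)
f = 120 (f = -4*(-30) = 120)
g = -2 + √134 (g = -2 + √(120 + 14) = -2 + √134 ≈ 9.5758)
15*g = 15*(-2 + √134) = -30 + 15*√134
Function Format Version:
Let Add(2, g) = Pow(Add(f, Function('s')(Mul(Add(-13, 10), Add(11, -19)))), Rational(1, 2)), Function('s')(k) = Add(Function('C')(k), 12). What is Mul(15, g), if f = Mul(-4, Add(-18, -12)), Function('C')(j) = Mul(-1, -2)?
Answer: Add(-30, Mul(15, Pow(134, Rational(1, 2)))) ≈ 143.64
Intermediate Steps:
Function('C')(j) = 2
Function('s')(k) = 14 (Function('s')(k) = Add(2, 12) = 14)
f = 120 (f = Mul(-4, -30) = 120)
g = Add(-2, Pow(134, Rational(1, 2))) (g = Add(-2, Pow(Add(120, 14), Rational(1, 2))) = Add(-2, Pow(134, Rational(1, 2))) ≈ 9.5758)
Mul(15, g) = Mul(15, Add(-2, Pow(134, Rational(1, 2)))) = Add(-30, Mul(15, Pow(134, Rational(1, 2))))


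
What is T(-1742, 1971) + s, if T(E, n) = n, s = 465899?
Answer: 467870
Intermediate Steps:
T(-1742, 1971) + s = 1971 + 465899 = 467870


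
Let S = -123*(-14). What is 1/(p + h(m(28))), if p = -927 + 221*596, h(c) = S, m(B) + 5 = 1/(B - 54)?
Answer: 1/132511 ≈ 7.5465e-6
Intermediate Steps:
S = 1722
m(B) = -5 + 1/(-54 + B) (m(B) = -5 + 1/(B - 54) = -5 + 1/(-54 + B))
h(c) = 1722
p = 130789 (p = -927 + 131716 = 130789)
1/(p + h(m(28))) = 1/(130789 + 1722) = 1/132511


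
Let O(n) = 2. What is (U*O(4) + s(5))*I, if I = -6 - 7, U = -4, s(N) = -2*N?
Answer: 234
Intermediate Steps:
I = -13
(U*O(4) + s(5))*I = (-4*2 - 2*5)*(-13) = (-8 - 10)*(-13) = -18*(-13) = 234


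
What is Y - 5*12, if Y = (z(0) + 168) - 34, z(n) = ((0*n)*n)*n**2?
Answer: 74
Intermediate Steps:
z(n) = 0 (z(n) = (0*n)*n**2 = 0*n**2 = 0)
Y = 134 (Y = (0 + 168) - 34 = 168 - 34 = 134)
Y - 5*12 = 134 - 5*12 = 134 - 60 = 74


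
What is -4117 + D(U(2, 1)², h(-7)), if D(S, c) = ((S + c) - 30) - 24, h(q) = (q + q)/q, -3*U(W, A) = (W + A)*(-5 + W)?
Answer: -4160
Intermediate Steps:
U(W, A) = -(-5 + W)*(A + W)/3 (U(W, A) = -(W + A)*(-5 + W)/3 = -(A + W)*(-5 + W)/3 = -(-5 + W)*(A + W)/3)
h(q) = 2 (h(q) = (2*q)/q = 2)
D(S, c) = -54 + S + c (D(S, c) = (-30 + S + c) - 24 = -54 + S + c)
-4117 + D(U(2, 1)², h(-7)) = -4117 + (-54 + (-⅓*2² + (5/3)*1 + (5/3)*2 - ⅓*1*2)² + 2) = -4117 + (-54 + (-⅓*4 + 5/3 + 10/3 - ⅔)² + 2) = -4117 + (-54 + (-4/3 + 5/3 + 10/3 - ⅔)² + 2) = -4117 + (-54 + 3² + 2) = -4117 + (-54 + 9 + 2) = -4117 - 43 = -4160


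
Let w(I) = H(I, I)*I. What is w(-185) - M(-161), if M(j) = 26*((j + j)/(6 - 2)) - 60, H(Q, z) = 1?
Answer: 1968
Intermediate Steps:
w(I) = I (w(I) = 1*I = I)
M(j) = -60 + 13*j (M(j) = 26*((2*j)/4) - 60 = 26*((2*j)*(¼)) - 60 = 26*(j/2) - 60 = 13*j - 60 = -60 + 13*j)
w(-185) - M(-161) = -185 - (-60 + 13*(-161)) = -185 - (-60 - 2093) = -185 - 1*(-2153) = -185 + 2153 = 1968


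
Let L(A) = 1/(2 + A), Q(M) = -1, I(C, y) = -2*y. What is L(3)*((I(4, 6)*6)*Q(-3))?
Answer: 72/5 ≈ 14.400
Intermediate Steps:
L(3)*((I(4, 6)*6)*Q(-3)) = ((-2*6*6)*(-1))/(2 + 3) = (-12*6*(-1))/5 = (-72*(-1))/5 = (1/5)*72 = 72/5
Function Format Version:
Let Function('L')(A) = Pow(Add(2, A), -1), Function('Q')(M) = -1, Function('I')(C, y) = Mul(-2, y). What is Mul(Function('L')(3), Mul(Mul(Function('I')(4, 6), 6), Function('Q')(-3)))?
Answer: Rational(72, 5) ≈ 14.400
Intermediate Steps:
Mul(Function('L')(3), Mul(Mul(Function('I')(4, 6), 6), Function('Q')(-3))) = Mul(Pow(Add(2, 3), -1), Mul(Mul(Mul(-2, 6), 6), -1)) = Mul(Pow(5, -1), Mul(Mul(-12, 6), -1)) = Mul(Rational(1, 5), Mul(-72, -1)) = Mul(Rational(1, 5), 72) = Rational(72, 5)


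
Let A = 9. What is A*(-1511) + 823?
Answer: -12776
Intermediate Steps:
A*(-1511) + 823 = 9*(-1511) + 823 = -13599 + 823 = -12776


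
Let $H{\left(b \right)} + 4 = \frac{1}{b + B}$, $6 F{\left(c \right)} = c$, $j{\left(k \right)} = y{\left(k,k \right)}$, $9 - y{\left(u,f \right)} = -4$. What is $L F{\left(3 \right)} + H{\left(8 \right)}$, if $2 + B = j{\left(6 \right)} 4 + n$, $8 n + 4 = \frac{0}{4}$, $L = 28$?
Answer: $\frac{1152}{115} \approx 10.017$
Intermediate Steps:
$n = - \frac{1}{2}$ ($n = - \frac{1}{2} + \frac{0 \cdot \frac{1}{4}}{8} = - \frac{1}{2} + \frac{1}{8} \cdot 0 = - \frac{1}{2} + 0 = - \frac{1}{2} \approx -0.5$)
$y{\left(u,f \right)} = 13$ ($y{\left(u,f \right)} = 9 - -4 = 9 + 4 = 13$)
$j{\left(k \right)} = 13$
$F{\left(c \right)} = \frac{c}{6}$
$B = \frac{99}{2}$ ($B = -2 + \left(13 \cdot 4 - \frac{1}{2}\right) = -2 + \left(52 - \frac{1}{2}\right) = -2 + \frac{103}{2} = \frac{99}{2} \approx 49.5$)
$H{\left(b \right)} = -4 + \frac{1}{\frac{99}{2} + b}$ ($H{\left(b \right)} = -4 + \frac{1}{b + \frac{99}{2}} = -4 + \frac{1}{\frac{99}{2} + b}$)
$L F{\left(3 \right)} + H{\left(8 \right)} = 28 \cdot \frac{1}{6} \cdot 3 + \frac{2 \left(-197 - 32\right)}{99 + 2 \cdot 8} = 28 \cdot \frac{1}{2} + \frac{2 \left(-197 - 32\right)}{99 + 16} = 14 + 2 \cdot \frac{1}{115} \left(-229\right) = 14 - \frac{458}{115} = \frac{1152}{115}$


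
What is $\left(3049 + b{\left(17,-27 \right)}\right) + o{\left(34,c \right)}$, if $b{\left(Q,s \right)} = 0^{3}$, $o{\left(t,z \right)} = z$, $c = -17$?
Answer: $3032$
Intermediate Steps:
$b{\left(Q,s \right)} = 0$
$\left(3049 + b{\left(17,-27 \right)}\right) + o{\left(34,c \right)} = \left(3049 + 0\right) - 17 = 3049 - 17 = 3032$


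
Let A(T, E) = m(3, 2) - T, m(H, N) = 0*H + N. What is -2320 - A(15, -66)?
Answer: -2307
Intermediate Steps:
m(H, N) = N (m(H, N) = 0 + N = N)
A(T, E) = 2 - T
-2320 - A(15, -66) = -2320 - (2 - 1*15) = -2320 - (2 - 15) = -2320 - 1*(-13) = -2320 + 13 = -2307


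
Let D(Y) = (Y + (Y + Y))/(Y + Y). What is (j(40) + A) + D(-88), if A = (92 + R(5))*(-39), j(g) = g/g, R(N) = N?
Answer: -7561/2 ≈ -3780.5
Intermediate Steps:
D(Y) = 3/2 (D(Y) = (Y + 2*Y)/((2*Y)) = (3*Y)*(1/(2*Y)) = 3/2)
j(g) = 1
A = -3783 (A = (92 + 5)*(-39) = 97*(-39) = -3783)
(j(40) + A) + D(-88) = (1 - 3783) + 3/2 = -3782 + 3/2 = -7561/2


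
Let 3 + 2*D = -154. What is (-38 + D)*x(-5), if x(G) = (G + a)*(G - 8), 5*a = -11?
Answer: -54522/5 ≈ -10904.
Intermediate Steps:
a = -11/5 (a = (⅕)*(-11) = -11/5 ≈ -2.2000)
D = -157/2 (D = -3/2 + (½)*(-154) = -3/2 - 77 = -157/2 ≈ -78.500)
x(G) = (-8 + G)*(-11/5 + G) (x(G) = (G - 11/5)*(G - 8) = (-11/5 + G)*(-8 + G) = (-8 + G)*(-11/5 + G))
(-38 + D)*x(-5) = (-38 - 157/2)*(88/5 + (-5)² - 51/5*(-5)) = -233*(88/5 + 25 + 51)/2 = -233/2*468/5 = -54522/5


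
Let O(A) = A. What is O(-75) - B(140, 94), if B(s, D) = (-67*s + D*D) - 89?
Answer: 558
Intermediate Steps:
B(s, D) = -89 + D² - 67*s (B(s, D) = (-67*s + D²) - 89 = (D² - 67*s) - 89 = -89 + D² - 67*s)
O(-75) - B(140, 94) = -75 - (-89 + 94² - 67*140) = -75 - (-89 + 8836 - 9380) = -75 - 1*(-633) = -75 + 633 = 558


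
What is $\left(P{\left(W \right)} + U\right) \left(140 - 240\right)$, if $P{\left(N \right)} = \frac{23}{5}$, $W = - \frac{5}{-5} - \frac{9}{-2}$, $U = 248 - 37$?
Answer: $-21560$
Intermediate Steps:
$U = 211$ ($U = 248 - 37 = 211$)
$W = \frac{11}{2}$ ($W = \left(-5\right) \left(- \frac{1}{5}\right) - - \frac{9}{2} = 1 + \frac{9}{2} = \frac{11}{2} \approx 5.5$)
$P{\left(N \right)} = \frac{23}{5}$ ($P{\left(N \right)} = 23 \cdot \frac{1}{5} = \frac{23}{5}$)
$\left(P{\left(W \right)} + U\right) \left(140 - 240\right) = \left(\frac{23}{5} + 211\right) \left(140 - 240\right) = \frac{1078 \left(140 - 240\right)}{5} = \frac{1078}{5} \left(-100\right) = -21560$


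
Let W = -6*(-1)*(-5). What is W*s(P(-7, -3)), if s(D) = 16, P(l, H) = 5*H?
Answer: -480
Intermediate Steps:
W = -30 (W = 6*(-5) = -30)
W*s(P(-7, -3)) = -30*16 = -480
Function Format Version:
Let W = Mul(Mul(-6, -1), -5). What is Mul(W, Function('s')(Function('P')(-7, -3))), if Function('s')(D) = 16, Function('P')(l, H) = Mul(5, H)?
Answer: -480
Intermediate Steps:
W = -30 (W = Mul(6, -5) = -30)
Mul(W, Function('s')(Function('P')(-7, -3))) = Mul(-30, 16) = -480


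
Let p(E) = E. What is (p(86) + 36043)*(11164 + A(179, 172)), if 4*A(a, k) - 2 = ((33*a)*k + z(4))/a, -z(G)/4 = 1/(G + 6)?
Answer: 406893179928/895 ≈ 4.5463e+8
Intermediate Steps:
z(G) = -4/(6 + G) (z(G) = -4/(G + 6) = -4/(6 + G))
A(a, k) = ½ + (-⅖ + 33*a*k)/(4*a) (A(a, k) = ½ + (((33*a)*k - 4/(6 + 4))/a)/4 = ½ + ((33*a*k - 4/10)/a)/4 = ½ + ((33*a*k - 4*⅒)/a)/4 = ½ + ((33*a*k - ⅖)/a)/4 = ½ + ((-⅖ + 33*a*k)/a)/4 = ½ + (-⅖ + 33*a*k)/(4*a))
(p(86) + 36043)*(11164 + A(179, 172)) = (86 + 36043)*(11164 + (1/20)*(-2 + 5*179*(2 + 33*172))/179) = 36129*(11164 + (1/20)*(1/179)*(-2 + 5*179*(2 + 5676))) = 36129*(11164 + (1/20)*(1/179)*(-2 + 5*179*5678)) = 36129*(11164 + (1/20)*(1/179)*(-2 + 5081810)) = 36129*(11164 + (1/20)*(1/179)*5081808) = 36129*(11164 + 1270452/895) = 36129*(11262232/895) = 406893179928/895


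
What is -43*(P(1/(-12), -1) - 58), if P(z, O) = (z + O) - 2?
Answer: 31519/12 ≈ 2626.6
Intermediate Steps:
P(z, O) = -2 + O + z (P(z, O) = (O + z) - 2 = -2 + O + z)
-43*(P(1/(-12), -1) - 58) = -43*((-2 - 1 + 1/(-12)) - 58) = -43*((-2 - 1 - 1/12) - 58) = -43*(-37/12 - 58) = -43*(-733/12) = 31519/12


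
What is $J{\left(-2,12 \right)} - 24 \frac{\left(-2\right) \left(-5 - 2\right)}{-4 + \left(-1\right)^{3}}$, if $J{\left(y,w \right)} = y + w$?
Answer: $\frac{386}{5} \approx 77.2$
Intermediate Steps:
$J{\left(y,w \right)} = w + y$
$J{\left(-2,12 \right)} - 24 \frac{\left(-2\right) \left(-5 - 2\right)}{-4 + \left(-1\right)^{3}} = \left(12 - 2\right) - 24 \frac{\left(-2\right) \left(-5 - 2\right)}{-4 + \left(-1\right)^{3}} = 10 - 24 \frac{\left(-2\right) \left(-7\right)}{-4 - 1} = 10 - 24 \frac{14}{-5} = 10 - 24 \cdot 14 \left(- \frac{1}{5}\right) = 10 - - \frac{336}{5} = 10 + \frac{336}{5} = \frac{386}{5}$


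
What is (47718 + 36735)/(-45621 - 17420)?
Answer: -84453/63041 ≈ -1.3397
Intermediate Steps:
(47718 + 36735)/(-45621 - 17420) = 84453/(-63041) = 84453*(-1/63041) = -84453/63041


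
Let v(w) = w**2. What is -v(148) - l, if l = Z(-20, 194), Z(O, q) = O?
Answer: -21884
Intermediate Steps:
l = -20
-v(148) - l = -1*148**2 - 1*(-20) = -1*21904 + 20 = -21904 + 20 = -21884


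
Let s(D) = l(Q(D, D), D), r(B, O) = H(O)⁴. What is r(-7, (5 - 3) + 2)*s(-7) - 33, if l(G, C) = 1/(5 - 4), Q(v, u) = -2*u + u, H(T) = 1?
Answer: -32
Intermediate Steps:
Q(v, u) = -u
r(B, O) = 1 (r(B, O) = 1⁴ = 1)
l(G, C) = 1 (l(G, C) = 1/1 = 1)
s(D) = 1
r(-7, (5 - 3) + 2)*s(-7) - 33 = 1*1 - 33 = 1 - 33 = -32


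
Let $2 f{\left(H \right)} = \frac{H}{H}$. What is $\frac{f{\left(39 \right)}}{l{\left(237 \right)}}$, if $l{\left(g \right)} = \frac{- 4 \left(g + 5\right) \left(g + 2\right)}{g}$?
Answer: $- \frac{237}{462704} \approx -0.00051221$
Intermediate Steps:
$f{\left(H \right)} = \frac{1}{2}$ ($f{\left(H \right)} = \frac{H \frac{1}{H}}{2} = \frac{1}{2} \cdot 1 = \frac{1}{2}$)
$l{\left(g \right)} = \frac{\left(-20 - 4 g\right) \left(2 + g\right)}{g}$ ($l{\left(g \right)} = \frac{- 4 \left(5 + g\right) \left(2 + g\right)}{g} = \frac{\left(-20 - 4 g\right) \left(2 + g\right)}{g}$)
$\frac{f{\left(39 \right)}}{l{\left(237 \right)}} = \frac{1}{2 \left(-28 - \frac{40}{237} - 948\right)} = \frac{1}{2 \left(- \frac{231352}{237}\right)} = \frac{1}{2} \left(- \frac{237}{231352}\right) = - \frac{237}{462704}$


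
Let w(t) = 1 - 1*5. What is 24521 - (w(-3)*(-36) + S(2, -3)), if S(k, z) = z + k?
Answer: 24378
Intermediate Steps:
S(k, z) = k + z
w(t) = -4 (w(t) = 1 - 5 = -4)
24521 - (w(-3)*(-36) + S(2, -3)) = 24521 - (-4*(-36) + (2 - 3)) = 24521 - (144 - 1) = 24521 - 1*143 = 24521 - 143 = 24378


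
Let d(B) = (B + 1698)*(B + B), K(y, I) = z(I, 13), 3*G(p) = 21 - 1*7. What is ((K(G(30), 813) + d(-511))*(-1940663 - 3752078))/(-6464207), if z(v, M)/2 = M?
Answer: -6905795794208/6464207 ≈ -1.0683e+6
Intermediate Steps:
G(p) = 14/3 (G(p) = (21 - 1*7)/3 = (21 - 7)/3 = (1/3)*14 = 14/3)
z(v, M) = 2*M
K(y, I) = 26 (K(y, I) = 2*13 = 26)
d(B) = 2*B*(1698 + B) (d(B) = (1698 + B)*(2*B) = 2*B*(1698 + B))
((K(G(30), 813) + d(-511))*(-1940663 - 3752078))/(-6464207) = ((26 + 2*(-511)*(1698 - 511))*(-1940663 - 3752078))/(-6464207) = ((26 + 2*(-511)*1187)*(-5692741))*(-1/6464207) = ((26 - 1213114)*(-5692741))*(-1/6464207) = -1213088*(-5692741)*(-1/6464207) = 6905795794208*(-1/6464207) = -6905795794208/6464207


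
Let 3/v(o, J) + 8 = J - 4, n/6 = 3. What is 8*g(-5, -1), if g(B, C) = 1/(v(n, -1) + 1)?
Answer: 52/5 ≈ 10.400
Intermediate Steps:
n = 18 (n = 6*3 = 18)
v(o, J) = 3/(-12 + J) (v(o, J) = 3/(-8 + (J - 4)) = 3/(-8 + (-4 + J)) = 3/(-12 + J))
g(B, C) = 13/10 (g(B, C) = 1/(3/(-12 - 1) + 1) = 1/(3/(-13) + 1) = 1/(3*(-1/13) + 1) = 1/(-3/13 + 1) = 1/(10/13) = 13/10)
8*g(-5, -1) = 8*(13/10) = 52/5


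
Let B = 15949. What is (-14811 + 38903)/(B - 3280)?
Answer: 24092/12669 ≈ 1.9016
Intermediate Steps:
(-14811 + 38903)/(B - 3280) = (-14811 + 38903)/(15949 - 3280) = 24092/12669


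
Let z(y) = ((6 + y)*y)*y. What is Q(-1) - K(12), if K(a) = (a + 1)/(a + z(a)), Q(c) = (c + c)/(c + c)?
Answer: 2591/2604 ≈ 0.99501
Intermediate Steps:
z(y) = y²*(6 + y) (z(y) = (y*(6 + y))*y = y²*(6 + y))
Q(c) = 1 (Q(c) = (2*c)/((2*c)) = (2*c)*(1/(2*c)) = 1)
K(a) = (1 + a)/(a + a²*(6 + a)) (K(a) = (a + 1)/(a + a²*(6 + a)) = (1 + a)/(a + a²*(6 + a)))
Q(-1) - K(12) = 1 - (1 + 12)/(12*(1 + 12*(6 + 12))) = 1 - 13/(12*(1 + 12*18)) = 1 - 13/(12*(1 + 216)) = 1 - 13/(12*217) = 1 - 1*13/2604 = 1 - 13/2604 = 2591/2604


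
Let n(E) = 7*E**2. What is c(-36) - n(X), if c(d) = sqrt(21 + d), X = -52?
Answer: -18928 + I*sqrt(15) ≈ -18928.0 + 3.873*I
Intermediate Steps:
c(-36) - n(X) = sqrt(21 - 36) - 7*(-52)**2 = sqrt(-15) - 7*2704 = I*sqrt(15) - 1*18928 = I*sqrt(15) - 18928 = -18928 + I*sqrt(15)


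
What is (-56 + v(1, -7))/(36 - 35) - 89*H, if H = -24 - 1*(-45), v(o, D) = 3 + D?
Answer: -1929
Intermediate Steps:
H = 21 (H = -24 + 45 = 21)
(-56 + v(1, -7))/(36 - 35) - 89*H = (-56 + (3 - 7))/(36 - 35) - 89*21 = (-56 - 4)/1 - 1869 = -60*1 - 1869 = -60 - 1869 = -1929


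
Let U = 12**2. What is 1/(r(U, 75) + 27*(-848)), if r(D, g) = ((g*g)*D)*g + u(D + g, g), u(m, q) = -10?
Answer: 1/60727094 ≈ 1.6467e-8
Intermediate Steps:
U = 144
r(D, g) = -10 + D*g**3 (r(D, g) = ((g*g)*D)*g - 10 = (g**2*D)*g - 10 = (D*g**2)*g - 10 = D*g**3 - 10 = -10 + D*g**3)
1/(r(U, 75) + 27*(-848)) = 1/((-10 + 144*75**3) + 27*(-848)) = 1/((-10 + 144*421875) - 22896) = 1/((-10 + 60750000) - 22896) = 1/(60749990 - 22896) = 1/60727094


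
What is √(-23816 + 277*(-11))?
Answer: I*√26863 ≈ 163.9*I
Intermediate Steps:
√(-23816 + 277*(-11)) = √(-23816 - 3047) = √(-26863) = I*√26863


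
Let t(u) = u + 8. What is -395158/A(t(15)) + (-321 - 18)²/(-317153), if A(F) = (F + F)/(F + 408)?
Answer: -27007657628180/7294519 ≈ -3.7025e+6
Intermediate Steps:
t(u) = 8 + u
A(F) = 2*F/(408 + F) (A(F) = (2*F)/(408 + F) = 2*F/(408 + F))
-395158/A(t(15)) + (-321 - 18)²/(-317153) = -395158*(408 + (8 + 15))/(2*(8 + 15)) + (-321 - 18)²/(-317153) = -395158/(2*23/(408 + 23)) + (-339)²*(-1/317153) = -395158/(2*23/431) + 114921*(-1/317153) = -395158/(2*23*(1/431)) - 114921/317153 = -395158/46/431 - 114921/317153 = -395158*431/46 - 114921/317153 = -85156549/23 - 114921/317153 = -27007657628180/7294519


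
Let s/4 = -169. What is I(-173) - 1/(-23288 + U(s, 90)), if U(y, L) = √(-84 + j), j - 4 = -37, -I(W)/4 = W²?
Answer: -64925705275388/542331061 + 3*I*√13/542331061 ≈ -1.1972e+5 + 1.9945e-8*I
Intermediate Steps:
s = -676 (s = 4*(-169) = -676)
I(W) = -4*W²
j = -33 (j = 4 - 37 = -33)
U(y, L) = 3*I*√13 (U(y, L) = √(-84 - 33) = √(-117) = 3*I*√13)
I(-173) - 1/(-23288 + U(s, 90)) = -4*(-173)² - 1/(-23288 + 3*I*√13) = -4*29929 - 1/(-23288 + 3*I*√13) = -119716 - 1/(-23288 + 3*I*√13)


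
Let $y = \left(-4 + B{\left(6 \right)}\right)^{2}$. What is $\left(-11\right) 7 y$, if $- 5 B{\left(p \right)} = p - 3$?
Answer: $- \frac{40733}{25} \approx -1629.3$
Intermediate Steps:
$B{\left(p \right)} = \frac{3}{5} - \frac{p}{5}$ ($B{\left(p \right)} = - \frac{p - 3}{5} = - \frac{-3 + p}{5} = \frac{3}{5} - \frac{p}{5}$)
$y = \frac{529}{25}$ ($y = \left(-4 + \left(\frac{3}{5} - \frac{6}{5}\right)\right)^{2} = \left(-4 - \frac{3}{5}\right)^{2} = \left(- \frac{23}{5}\right)^{2} = \frac{529}{25} \approx 21.16$)
$\left(-11\right) 7 y = \left(-11\right) 7 \cdot \frac{529}{25} = \left(-77\right) \frac{529}{25} = - \frac{40733}{25}$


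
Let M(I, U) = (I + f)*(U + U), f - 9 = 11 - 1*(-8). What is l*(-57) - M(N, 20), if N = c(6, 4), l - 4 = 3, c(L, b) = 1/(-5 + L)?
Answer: -1559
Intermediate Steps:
l = 7 (l = 4 + 3 = 7)
f = 28 (f = 9 + (11 - 1*(-8)) = 9 + (11 + 8) = 9 + 19 = 28)
N = 1 (N = 1/(-5 + 6) = 1/1 = 1)
M(I, U) = 2*U*(28 + I) (M(I, U) = (I + 28)*(U + U) = (28 + I)*(2*U) = 2*U*(28 + I))
l*(-57) - M(N, 20) = 7*(-57) - 2*20*(28 + 1) = -399 - 2*20*29 = -399 - 1*1160 = -399 - 1160 = -1559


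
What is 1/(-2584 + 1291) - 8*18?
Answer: -186193/1293 ≈ -144.00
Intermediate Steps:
1/(-2584 + 1291) - 8*18 = 1/(-1293) - 1*144 = -1/1293 - 144 = -186193/1293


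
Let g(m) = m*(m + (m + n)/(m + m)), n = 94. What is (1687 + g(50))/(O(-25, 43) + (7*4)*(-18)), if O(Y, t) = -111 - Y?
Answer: -4259/590 ≈ -7.2186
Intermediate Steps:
g(m) = m*(m + (94 + m)/(2*m)) (g(m) = m*(m + (m + 94)/(m + m)) = m*(m + (94 + m)/((2*m))) = m*(m + (94 + m)*(1/(2*m))) = m*(m + (94 + m)/(2*m)))
(1687 + g(50))/(O(-25, 43) + (7*4)*(-18)) = (1687 + (47 + 50² + (½)*50))/((-111 - 1*(-25)) + (7*4)*(-18)) = (1687 + (47 + 2500 + 25))/((-111 + 25) + 28*(-18)) = (1687 + 2572)/(-86 - 504) = 4259/(-590) = 4259*(-1/590) = -4259/590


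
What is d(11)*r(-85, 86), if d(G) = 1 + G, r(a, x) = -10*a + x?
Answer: 11232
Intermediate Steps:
r(a, x) = x - 10*a
d(11)*r(-85, 86) = (1 + 11)*(86 - 10*(-85)) = 12*(86 + 850) = 12*936 = 11232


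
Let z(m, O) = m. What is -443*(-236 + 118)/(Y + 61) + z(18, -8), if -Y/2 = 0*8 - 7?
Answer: 53624/75 ≈ 714.99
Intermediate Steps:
Y = 14 (Y = -2*(0*8 - 7) = -2*(0 - 7) = -2*(-7) = 14)
-443*(-236 + 118)/(Y + 61) + z(18, -8) = -443*(-236 + 118)/(14 + 61) + 18 = -(-52274)/75 + 18 = -443*(-118/75) + 18 = 52274/75 + 18 = 53624/75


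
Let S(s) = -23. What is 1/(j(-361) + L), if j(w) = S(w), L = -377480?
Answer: -1/377503 ≈ -2.6490e-6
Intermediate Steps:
j(w) = -23
1/(j(-361) + L) = 1/(-23 - 377480) = 1/(-377503) = -1/377503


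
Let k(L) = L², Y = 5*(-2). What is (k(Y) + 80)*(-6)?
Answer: -1080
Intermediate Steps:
Y = -10
(k(Y) + 80)*(-6) = ((-10)² + 80)*(-6) = (100 + 80)*(-6) = 180*(-6) = -1080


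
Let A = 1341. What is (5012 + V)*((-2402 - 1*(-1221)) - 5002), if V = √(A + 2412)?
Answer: -30989196 - 18549*√417 ≈ -3.1368e+7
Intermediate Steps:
V = 3*√417 (V = √(1341 + 2412) = √3753 = 3*√417 ≈ 61.262)
(5012 + V)*((-2402 - 1*(-1221)) - 5002) = (5012 + 3*√417)*((-2402 - 1*(-1221)) - 5002) = (5012 + 3*√417)*((-2402 + 1221) - 5002) = (5012 + 3*√417)*(-1181 - 5002) = (5012 + 3*√417)*(-6183) = -30989196 - 18549*√417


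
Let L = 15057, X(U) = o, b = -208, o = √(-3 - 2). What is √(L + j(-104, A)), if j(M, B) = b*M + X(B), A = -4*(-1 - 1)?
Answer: √(36689 + I*√5) ≈ 191.54 + 0.0058*I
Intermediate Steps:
o = I*√5 (o = √(-5) = I*√5 ≈ 2.2361*I)
X(U) = I*√5
A = 8 (A = -4*(-2) = 8)
j(M, B) = -208*M + I*√5
√(L + j(-104, A)) = √(15057 + (-208*(-104) + I*√5)) = √(15057 + (21632 + I*√5)) = √(36689 + I*√5)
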